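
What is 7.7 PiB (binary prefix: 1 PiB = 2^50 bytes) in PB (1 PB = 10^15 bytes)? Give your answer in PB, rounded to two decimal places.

7.7 PiB = 7.7 × 2^50 bytes = 8,669,429,282,688,204.8 bytes
1 PB = 10^15 bytes = 1,000,000,000,000,000 bytes
8,669,429,282,688,204.8 / 1,000,000,000,000,000 = 8.67 PB

8.67 PB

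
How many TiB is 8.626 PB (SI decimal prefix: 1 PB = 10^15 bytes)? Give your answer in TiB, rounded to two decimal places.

7,845.30 TiB

8.626 PB × 1,000,000,000,000,000 bytes/PB = 8,626,000,000,000,000 bytes
1 TiB = 2^40 bytes = 1,099,511,627,776 bytes
8,626,000,000,000,000 / 1,099,511,627,776 = 7,845.30 TiB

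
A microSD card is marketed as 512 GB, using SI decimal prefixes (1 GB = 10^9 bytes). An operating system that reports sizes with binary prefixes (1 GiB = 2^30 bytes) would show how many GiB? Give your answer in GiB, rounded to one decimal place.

476.8 GiB

512 GB = 512 × 10^9 bytes = 512,000,000,000 bytes
1 GiB = 1,073,741,824 bytes
512,000,000,000 / 1,073,741,824 = 476.8 GiB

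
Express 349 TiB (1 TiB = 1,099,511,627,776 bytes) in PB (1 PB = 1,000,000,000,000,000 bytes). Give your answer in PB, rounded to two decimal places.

0.38 PB

349 TiB = 349 × 2^40 bytes = 383,729,558,093,824 bytes
1 PB = 1,000,000,000,000,000 bytes
383,729,558,093,824 / 1,000,000,000,000,000 = 0.38 PB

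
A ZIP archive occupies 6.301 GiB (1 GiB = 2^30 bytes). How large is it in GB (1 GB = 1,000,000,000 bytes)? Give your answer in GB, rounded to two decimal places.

6.301 GiB × 1,073,741,824 bytes/GiB = 6,765,647,233.024 bytes
1 GB = 1,000,000,000 bytes
6,765,647,233.024 / 1,000,000,000 = 6.77 GB

6.77 GB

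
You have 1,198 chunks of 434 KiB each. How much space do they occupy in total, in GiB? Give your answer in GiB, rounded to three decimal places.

0.496 GiB

Total = 1,198 × 434 KiB = 519,932 KiB
= 519,932 × 1,024 bytes = 532,410,368 bytes
1 GiB = 1,073,741,824 bytes
532,410,368 / 1,073,741,824 = 0.496 GiB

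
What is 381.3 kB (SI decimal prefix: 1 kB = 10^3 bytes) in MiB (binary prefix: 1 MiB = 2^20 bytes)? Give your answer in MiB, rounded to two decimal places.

381.3 kB × 1,000 bytes/kB = 381,300 bytes
1 MiB = 1,048,576 bytes
381,300 / 1,048,576 = 0.36 MiB

0.36 MiB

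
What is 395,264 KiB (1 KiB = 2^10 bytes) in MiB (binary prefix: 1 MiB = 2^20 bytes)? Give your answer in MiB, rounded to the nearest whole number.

395,264 KiB × 1,024 bytes/KiB = 404,750,336 bytes
1 MiB = 2^20 bytes = 1,048,576 bytes
404,750,336 / 1,048,576 = 386 MiB

386 MiB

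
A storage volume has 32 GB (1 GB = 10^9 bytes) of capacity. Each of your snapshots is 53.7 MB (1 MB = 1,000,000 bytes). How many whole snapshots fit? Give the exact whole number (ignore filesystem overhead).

Capacity: 32 GB = 32,000,000,000 bytes
Per item: 53.7 MB = 53,700,000 bytes
⌊32,000,000,000 / 53,700,000⌋ = 595

595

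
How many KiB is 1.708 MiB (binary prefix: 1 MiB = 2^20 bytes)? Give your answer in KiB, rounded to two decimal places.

1.708 MiB = 1.708 × 2^20 bytes = 1,790,967.808 bytes
1 KiB = 1,024 bytes
1,790,967.808 / 1,024 = 1,748.99 KiB

1,748.99 KiB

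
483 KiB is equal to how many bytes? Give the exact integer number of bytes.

483 × 1,024 = 494,592 bytes

494,592 bytes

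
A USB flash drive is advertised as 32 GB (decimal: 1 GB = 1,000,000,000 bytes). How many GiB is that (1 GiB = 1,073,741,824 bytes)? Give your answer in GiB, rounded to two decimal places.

29.80 GiB

32 GB × 1,000,000,000 bytes/GB = 32,000,000,000 bytes
1 GiB = 2^30 bytes = 1,073,741,824 bytes
32,000,000,000 / 1,073,741,824 = 29.80 GiB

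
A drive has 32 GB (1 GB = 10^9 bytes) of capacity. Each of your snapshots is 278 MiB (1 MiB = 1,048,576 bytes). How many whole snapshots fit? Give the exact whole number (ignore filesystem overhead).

109

Capacity: 32 GB = 32,000,000,000 bytes
Per item: 278 MiB = 291,504,128 bytes
⌊32,000,000,000 / 291,504,128⌋ = 109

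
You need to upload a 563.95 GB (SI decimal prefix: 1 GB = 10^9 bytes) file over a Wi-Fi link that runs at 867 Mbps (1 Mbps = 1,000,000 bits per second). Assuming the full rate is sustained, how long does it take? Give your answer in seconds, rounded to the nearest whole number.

563.95 GB = 563,950,000,000 bytes = 4,511,600,000,000 bits
867 Mbps = 867,000,000 bits/s
time = 4,511,600,000,000 / 867,000,000 = 5,204 s

5,204 seconds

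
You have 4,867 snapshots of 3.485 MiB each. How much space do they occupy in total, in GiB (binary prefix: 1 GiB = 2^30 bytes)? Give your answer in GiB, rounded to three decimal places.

16.564 GiB

Total = 4,867 × 3.485 MiB = 16961.495 MiB
= 16961.495 × 1,048,576 bytes = 17,785,416,581.12 bytes
1 GiB = 1,073,741,824 bytes
17,785,416,581.12 / 1,073,741,824 = 16.564 GiB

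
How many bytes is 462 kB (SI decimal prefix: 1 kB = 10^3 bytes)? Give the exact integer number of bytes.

462,000 bytes

462 × 1,000 = 462,000 bytes  (1 kB = 10^3 bytes)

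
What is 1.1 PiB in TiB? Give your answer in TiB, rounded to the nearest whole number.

1.1 PiB = 1.1 × 2^50 bytes = 1,238,489,897,526,886.4 bytes
1 TiB = 1,099,511,627,776 bytes
1,238,489,897,526,886.4 / 1,099,511,627,776 = 1,126 TiB

1,126 TiB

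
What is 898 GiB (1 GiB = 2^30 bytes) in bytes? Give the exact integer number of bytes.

898 × 1,073,741,824 = 964,220,157,952 bytes  (1 GiB = 2^30 bytes)

964,220,157,952 bytes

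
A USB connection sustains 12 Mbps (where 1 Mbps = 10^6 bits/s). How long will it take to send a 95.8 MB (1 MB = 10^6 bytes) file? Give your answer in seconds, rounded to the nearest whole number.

95.8 MB = 95,800,000 bytes = 766,400,000 bits
12 Mbps = 12,000,000 bits/s
time = 766,400,000 / 12,000,000 = 64 s

64 seconds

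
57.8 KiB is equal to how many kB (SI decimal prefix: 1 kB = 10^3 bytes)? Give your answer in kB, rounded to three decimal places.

57.8 KiB × 1,024 bytes/KiB = 59,187.2 bytes
1 kB = 10^3 bytes = 1,000 bytes
59,187.2 / 1,000 = 59.187 kB

59.187 kB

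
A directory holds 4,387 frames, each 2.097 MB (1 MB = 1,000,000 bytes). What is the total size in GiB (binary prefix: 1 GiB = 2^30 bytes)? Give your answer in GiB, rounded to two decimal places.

8.57 GiB

Total = 4,387 × 2.097 MB = 9199.539 MB
= 9199.539 × 1,000,000 bytes = 9,199,539,000 bytes
1 GiB = 1,073,741,824 bytes
9,199,539,000 / 1,073,741,824 = 8.57 GiB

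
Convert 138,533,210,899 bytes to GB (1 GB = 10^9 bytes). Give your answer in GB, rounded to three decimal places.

138.533 GB

138,533,210,899 bytes given.
1 GB = 10^9 bytes = 1,000,000,000 bytes
138,533,210,899 / 1,000,000,000 = 138.533 GB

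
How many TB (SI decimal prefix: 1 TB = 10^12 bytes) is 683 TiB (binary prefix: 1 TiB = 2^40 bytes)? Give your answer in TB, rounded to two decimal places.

683 TiB × 1,099,511,627,776 bytes/TiB = 750,966,441,771,008 bytes
1 TB = 10^12 bytes = 1,000,000,000,000 bytes
750,966,441,771,008 / 1,000,000,000,000 = 750.97 TB

750.97 TB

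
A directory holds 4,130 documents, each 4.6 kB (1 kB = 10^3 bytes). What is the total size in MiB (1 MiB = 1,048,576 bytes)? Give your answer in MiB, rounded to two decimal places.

18.12 MiB

Total = 4,130 × 4.6 kB = 18,998 kB
= 18,998 × 1,000 bytes = 18,998,000 bytes
1 MiB = 1,048,576 bytes
18,998,000 / 1,048,576 = 18.12 MiB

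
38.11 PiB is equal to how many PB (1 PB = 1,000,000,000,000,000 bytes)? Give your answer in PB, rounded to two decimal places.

38.11 PiB × 1,125,899,906,842,624 bytes/PiB = 42,908,045,449,772,400.64 bytes
1 PB = 10^15 bytes = 1,000,000,000,000,000 bytes
42,908,045,449,772,400.64 / 1,000,000,000,000,000 = 42.91 PB

42.91 PB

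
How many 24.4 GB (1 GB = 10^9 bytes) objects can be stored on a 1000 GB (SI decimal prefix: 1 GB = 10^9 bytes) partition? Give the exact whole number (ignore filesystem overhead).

40

Capacity: 1000 GB = 1,000,000,000,000 bytes
Per item: 24.4 GB = 24,400,000,000 bytes
⌊1,000,000,000,000 / 24,400,000,000⌋ = 40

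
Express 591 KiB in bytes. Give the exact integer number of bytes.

591 × 1,024 = 605,184 bytes  (1 KiB = 2^10 bytes)

605,184 bytes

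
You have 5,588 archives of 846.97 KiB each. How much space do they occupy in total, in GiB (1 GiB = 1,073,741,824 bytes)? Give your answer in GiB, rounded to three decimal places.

4.514 GiB

Total = 5,588 × 846.97 KiB = 4732868.36 KiB
= 4732868.36 × 1,024 bytes = 4,846,457,200.64 bytes
1 GiB = 1,073,741,824 bytes
4,846,457,200.64 / 1,073,741,824 = 4.514 GiB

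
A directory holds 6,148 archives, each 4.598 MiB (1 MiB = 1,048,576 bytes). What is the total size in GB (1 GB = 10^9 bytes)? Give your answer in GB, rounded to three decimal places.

Total = 6,148 × 4.598 MiB = 28268.504 MiB
= 28268.504 × 1,048,576 bytes = 29,641,674,850.304 bytes
1 GB = 1,000,000,000 bytes
29,641,674,850.304 / 1,000,000,000 = 29.642 GB

29.642 GB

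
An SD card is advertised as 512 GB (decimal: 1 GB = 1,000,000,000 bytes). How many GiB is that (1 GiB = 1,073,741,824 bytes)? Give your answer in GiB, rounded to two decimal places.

512 GB × 1,000,000,000 bytes/GB = 512,000,000,000 bytes
1 GiB = 1,073,741,824 bytes
512,000,000,000 / 1,073,741,824 = 476.84 GiB

476.84 GiB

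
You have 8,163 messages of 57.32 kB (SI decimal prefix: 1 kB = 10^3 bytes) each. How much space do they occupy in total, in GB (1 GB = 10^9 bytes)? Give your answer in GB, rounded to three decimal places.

0.468 GB

Total = 8,163 × 57.32 kB = 467903.16 kB
= 467903.16 × 1,000 bytes = 467,903,160 bytes
1 GB = 1,000,000,000 bytes
467,903,160 / 1,000,000,000 = 0.468 GB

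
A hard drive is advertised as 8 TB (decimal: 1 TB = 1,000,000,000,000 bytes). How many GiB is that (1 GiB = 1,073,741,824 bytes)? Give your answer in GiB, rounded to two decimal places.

7,450.58 GiB

8 TB × 1,000,000,000,000 bytes/TB = 8,000,000,000,000 bytes
1 GiB = 2^30 bytes = 1,073,741,824 bytes
8,000,000,000,000 / 1,073,741,824 = 7,450.58 GiB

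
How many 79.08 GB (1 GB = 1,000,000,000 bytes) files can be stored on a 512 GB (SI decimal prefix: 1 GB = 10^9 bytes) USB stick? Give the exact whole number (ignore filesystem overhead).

6

Capacity: 512 GB = 512,000,000,000 bytes
Per item: 79.08 GB = 79,080,000,000 bytes
⌊512,000,000,000 / 79,080,000,000⌋ = 6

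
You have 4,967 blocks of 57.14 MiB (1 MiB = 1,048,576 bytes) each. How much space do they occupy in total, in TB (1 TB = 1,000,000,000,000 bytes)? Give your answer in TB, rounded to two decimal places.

0.30 TB

Total = 4,967 × 57.14 MiB = 283814.38 MiB
= 283814.38 × 1,048,576 bytes = 297,600,947,322.88 bytes
1 TB = 1,000,000,000,000 bytes
297,600,947,322.88 / 1,000,000,000,000 = 0.30 TB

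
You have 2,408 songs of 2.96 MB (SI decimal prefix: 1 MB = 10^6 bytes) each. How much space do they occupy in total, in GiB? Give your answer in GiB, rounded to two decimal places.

6.64 GiB

Total = 2,408 × 2.96 MB = 7127.68 MB
= 7127.68 × 1,000,000 bytes = 7,127,680,000 bytes
1 GiB = 1,073,741,824 bytes
7,127,680,000 / 1,073,741,824 = 6.64 GiB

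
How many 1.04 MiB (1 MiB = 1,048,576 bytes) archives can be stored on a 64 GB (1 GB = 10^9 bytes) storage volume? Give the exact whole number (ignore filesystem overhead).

Capacity: 64 GB = 64,000,000,000 bytes
Per item: 1.04 MiB = 1,090,519.04 bytes
⌊64,000,000,000 / 1,090,519.04⌋ = 58,687

58,687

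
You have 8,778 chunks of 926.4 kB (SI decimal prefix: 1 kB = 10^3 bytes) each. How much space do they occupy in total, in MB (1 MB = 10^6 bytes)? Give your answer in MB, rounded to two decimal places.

8,131.94 MB

Total = 8,778 × 926.4 kB = 8131939.2 kB
= 8131939.2 × 1,000 bytes = 8,131,939,200 bytes
1 MB = 1,000,000 bytes
8,131,939,200 / 1,000,000 = 8,131.94 MB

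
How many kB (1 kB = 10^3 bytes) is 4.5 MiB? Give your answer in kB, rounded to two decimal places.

4.5 MiB = 4.5 × 2^20 bytes = 4,718,592 bytes
1 kB = 1,000 bytes
4,718,592 / 1,000 = 4,718.59 kB

4,718.59 kB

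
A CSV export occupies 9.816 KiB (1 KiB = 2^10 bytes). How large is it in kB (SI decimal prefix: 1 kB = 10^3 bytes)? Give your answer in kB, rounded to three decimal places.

10.052 kB

9.816 KiB × 1,024 bytes/KiB = 10,051.584 bytes
1 kB = 1,000 bytes
10,051.584 / 1,000 = 10.052 kB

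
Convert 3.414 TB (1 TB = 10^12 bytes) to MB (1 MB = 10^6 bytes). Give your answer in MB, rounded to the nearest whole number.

3.414 TB × 1,000,000,000,000 bytes/TB = 3,414,000,000,000 bytes
1 MB = 10^6 bytes = 1,000,000 bytes
3,414,000,000,000 / 1,000,000 = 3,414,000 MB

3,414,000 MB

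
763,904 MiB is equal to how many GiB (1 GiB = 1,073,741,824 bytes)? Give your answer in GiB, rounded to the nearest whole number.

746 GiB

763,904 MiB = 763,904 × 2^20 bytes = 801,011,400,704 bytes
1 GiB = 1,073,741,824 bytes
801,011,400,704 / 1,073,741,824 = 746 GiB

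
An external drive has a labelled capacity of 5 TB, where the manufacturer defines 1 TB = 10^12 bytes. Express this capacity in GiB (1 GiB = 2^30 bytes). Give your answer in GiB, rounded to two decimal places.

4,656.61 GiB

5 TB × 1,000,000,000,000 bytes/TB = 5,000,000,000,000 bytes
1 GiB = 1,073,741,824 bytes
5,000,000,000,000 / 1,073,741,824 = 4,656.61 GiB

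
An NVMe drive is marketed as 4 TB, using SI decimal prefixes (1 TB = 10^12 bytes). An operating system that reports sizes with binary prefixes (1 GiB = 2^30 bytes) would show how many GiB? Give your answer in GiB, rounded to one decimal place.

3,725.3 GiB

4 TB = 4 × 10^12 bytes = 4,000,000,000,000 bytes
1 GiB = 2^30 bytes = 1,073,741,824 bytes
4,000,000,000,000 / 1,073,741,824 = 3,725.3 GiB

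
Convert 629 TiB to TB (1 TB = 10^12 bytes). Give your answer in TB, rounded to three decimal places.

691.593 TB

629 TiB = 629 × 2^40 bytes = 691,592,813,871,104 bytes
1 TB = 1,000,000,000,000 bytes
691,592,813,871,104 / 1,000,000,000,000 = 691.593 TB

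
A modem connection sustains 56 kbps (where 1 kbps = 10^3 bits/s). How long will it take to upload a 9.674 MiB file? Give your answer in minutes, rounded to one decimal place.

24.2 minutes

9.674 MiB = 10,143,924.224 bytes = 81,151,393.792 bits
56 kbps = 56,000 bits/s
time = 81,151,393.792 / 56,000 = 1,449.13 s
1,449.13 s / 60 = 24.2 minutes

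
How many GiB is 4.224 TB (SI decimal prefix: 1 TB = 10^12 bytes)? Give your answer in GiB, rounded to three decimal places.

3,933.907 GiB

4.224 TB = 4.224 × 10^12 bytes = 4,224,000,000,000 bytes
1 GiB = 2^30 bytes = 1,073,741,824 bytes
4,224,000,000,000 / 1,073,741,824 = 3,933.907 GiB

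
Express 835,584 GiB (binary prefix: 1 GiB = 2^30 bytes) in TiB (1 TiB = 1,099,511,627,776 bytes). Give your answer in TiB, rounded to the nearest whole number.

816 TiB

835,584 GiB × 1,073,741,824 bytes/GiB = 897,201,488,265,216 bytes
1 TiB = 2^40 bytes = 1,099,511,627,776 bytes
897,201,488,265,216 / 1,099,511,627,776 = 816 TiB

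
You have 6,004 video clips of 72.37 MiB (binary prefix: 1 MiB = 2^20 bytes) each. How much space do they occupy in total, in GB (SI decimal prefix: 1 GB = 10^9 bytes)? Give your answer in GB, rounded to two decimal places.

Total = 6,004 × 72.37 MiB = 434509.48 MiB
= 434509.48 × 1,048,576 bytes = 455,616,212,500.48 bytes
1 GB = 1,000,000,000 bytes
455,616,212,500.48 / 1,000,000,000 = 455.62 GB

455.62 GB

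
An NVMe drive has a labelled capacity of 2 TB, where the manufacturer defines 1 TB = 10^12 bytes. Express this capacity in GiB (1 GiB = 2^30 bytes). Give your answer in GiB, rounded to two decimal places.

2 TB = 2 × 10^12 bytes = 2,000,000,000,000 bytes
1 GiB = 2^30 bytes = 1,073,741,824 bytes
2,000,000,000,000 / 1,073,741,824 = 1,862.65 GiB

1,862.65 GiB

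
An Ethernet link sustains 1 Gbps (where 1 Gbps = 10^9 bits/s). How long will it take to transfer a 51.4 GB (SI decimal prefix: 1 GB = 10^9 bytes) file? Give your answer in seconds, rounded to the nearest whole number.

51.4 GB = 51,400,000,000 bytes = 411,200,000,000 bits
1 Gbps = 1,000,000,000 bits/s
time = 411,200,000,000 / 1,000,000,000 = 411 s

411 seconds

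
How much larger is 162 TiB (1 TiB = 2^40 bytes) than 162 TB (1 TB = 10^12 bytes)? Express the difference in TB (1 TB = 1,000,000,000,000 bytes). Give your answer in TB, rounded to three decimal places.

162 TiB = 162 × 1,099,511,627,776 = 178,120,883,699,712 bytes
162 TB = 162 × 1,000,000,000,000 = 162,000,000,000,000 bytes
difference = 16,120,883,699,712 bytes
16,120,883,699,712 / 1,000,000,000,000 = 16.121 TB

16.121 TB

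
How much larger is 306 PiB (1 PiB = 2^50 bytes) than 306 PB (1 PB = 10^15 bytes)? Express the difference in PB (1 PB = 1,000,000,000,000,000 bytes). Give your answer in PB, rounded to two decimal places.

38.53 PB

306 PiB = 306 × 1,125,899,906,842,624 = 344,525,371,493,842,944 bytes
306 PB = 306 × 1,000,000,000,000,000 = 306,000,000,000,000,000 bytes
difference = 38,525,371,493,842,944 bytes
38,525,371,493,842,944 / 1,000,000,000,000,000 = 38.53 PB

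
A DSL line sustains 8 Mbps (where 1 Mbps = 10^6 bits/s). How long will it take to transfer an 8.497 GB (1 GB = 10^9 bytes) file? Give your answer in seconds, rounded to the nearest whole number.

8,497 seconds

8.497 GB = 8,497,000,000 bytes = 67,976,000,000 bits
8 Mbps = 8,000,000 bits/s
time = 67,976,000,000 / 8,000,000 = 8,497 s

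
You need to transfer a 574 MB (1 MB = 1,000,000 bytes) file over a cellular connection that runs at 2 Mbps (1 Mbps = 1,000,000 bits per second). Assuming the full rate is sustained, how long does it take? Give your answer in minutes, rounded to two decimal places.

38.27 minutes

574 MB = 574,000,000 bytes = 4,592,000,000 bits
2 Mbps = 2,000,000 bits/s
time = 4,592,000,000 / 2,000,000 = 2,296.000 s
2,296.000 s / 60 = 38.27 minutes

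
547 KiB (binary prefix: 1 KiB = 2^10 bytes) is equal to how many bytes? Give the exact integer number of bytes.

560,128 bytes

547 × 1,024 = 560,128 bytes  (1 KiB = 2^10 bytes)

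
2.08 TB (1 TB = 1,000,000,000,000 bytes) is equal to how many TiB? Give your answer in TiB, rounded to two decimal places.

1.89 TiB

2.08 TB = 2.08 × 10^12 bytes = 2,080,000,000,000 bytes
1 TiB = 1,099,511,627,776 bytes
2,080,000,000,000 / 1,099,511,627,776 = 1.89 TiB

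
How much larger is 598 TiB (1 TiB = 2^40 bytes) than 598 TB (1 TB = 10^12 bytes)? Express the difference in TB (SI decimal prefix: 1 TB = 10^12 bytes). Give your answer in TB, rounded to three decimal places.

59.508 TB

598 TiB = 598 × 1,099,511,627,776 = 657,507,953,410,048 bytes
598 TB = 598 × 1,000,000,000,000 = 598,000,000,000,000 bytes
difference = 59,507,953,410,048 bytes
59,507,953,410,048 / 1,000,000,000,000 = 59.508 TB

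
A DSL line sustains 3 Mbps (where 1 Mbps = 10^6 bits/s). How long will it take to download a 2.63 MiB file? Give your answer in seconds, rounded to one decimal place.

2.63 MiB = 2,757,754.88 bytes = 22,062,039.04 bits
3 Mbps = 3,000,000 bits/s
time = 22,062,039.04 / 3,000,000 = 7.4 s

7.4 seconds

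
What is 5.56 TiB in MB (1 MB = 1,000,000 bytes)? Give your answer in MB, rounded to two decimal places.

6,113,284.65 MB

5.56 TiB = 5.56 × 2^40 bytes = 6,113,284,650,434.56 bytes
1 MB = 1,000,000 bytes
6,113,284,650,434.56 / 1,000,000 = 6,113,284.65 MB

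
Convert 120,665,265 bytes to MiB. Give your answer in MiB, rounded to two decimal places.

115.08 MiB

120,665,265 bytes given.
1 MiB = 2^20 bytes = 1,048,576 bytes
120,665,265 / 1,048,576 = 115.08 MiB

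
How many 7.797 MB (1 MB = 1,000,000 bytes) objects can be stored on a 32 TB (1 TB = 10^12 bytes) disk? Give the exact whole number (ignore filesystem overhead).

Capacity: 32 TB = 32,000,000,000,000 bytes
Per item: 7.797 MB = 7,797,000 bytes
⌊32,000,000,000,000 / 7,797,000⌋ = 4,104,142

4,104,142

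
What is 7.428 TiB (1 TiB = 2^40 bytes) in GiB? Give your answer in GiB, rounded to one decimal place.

7,606.3 GiB

7.428 TiB = 7.428 × 2^40 bytes = 8,167,172,371,120.128 bytes
1 GiB = 2^30 bytes = 1,073,741,824 bytes
8,167,172,371,120.128 / 1,073,741,824 = 7,606.3 GiB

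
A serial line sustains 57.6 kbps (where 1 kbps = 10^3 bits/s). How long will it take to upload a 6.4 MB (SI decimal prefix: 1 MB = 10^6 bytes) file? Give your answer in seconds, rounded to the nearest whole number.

889 seconds

6.4 MB = 6,400,000 bytes = 51,200,000 bits
57.6 kbps = 57,600 bits/s
time = 51,200,000 / 57,600 = 889 s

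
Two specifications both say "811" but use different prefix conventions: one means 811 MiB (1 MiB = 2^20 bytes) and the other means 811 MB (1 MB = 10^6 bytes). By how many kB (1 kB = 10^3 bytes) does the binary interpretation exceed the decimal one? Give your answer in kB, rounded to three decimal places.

811 MiB = 811 × 1,048,576 = 850,395,136 bytes
811 MB = 811 × 1,000,000 = 811,000,000 bytes
difference = 39,395,136 bytes
39,395,136 / 1,000 = 39,395.136 kB

39,395.136 kB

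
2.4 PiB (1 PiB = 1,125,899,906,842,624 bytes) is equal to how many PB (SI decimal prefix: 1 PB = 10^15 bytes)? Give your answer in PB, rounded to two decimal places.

2.70 PB

2.4 PiB = 2.4 × 2^50 bytes = 2,702,159,776,422,297.6 bytes
1 PB = 1,000,000,000,000,000 bytes
2,702,159,776,422,297.6 / 1,000,000,000,000,000 = 2.70 PB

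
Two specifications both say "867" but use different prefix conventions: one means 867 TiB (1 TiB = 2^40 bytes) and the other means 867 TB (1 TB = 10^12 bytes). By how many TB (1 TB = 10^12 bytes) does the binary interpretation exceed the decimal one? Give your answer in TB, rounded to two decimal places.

867 TiB = 867 × 1,099,511,627,776 = 953,276,581,281,792 bytes
867 TB = 867 × 1,000,000,000,000 = 867,000,000,000,000 bytes
difference = 86,276,581,281,792 bytes
86,276,581,281,792 / 1,000,000,000,000 = 86.28 TB

86.28 TB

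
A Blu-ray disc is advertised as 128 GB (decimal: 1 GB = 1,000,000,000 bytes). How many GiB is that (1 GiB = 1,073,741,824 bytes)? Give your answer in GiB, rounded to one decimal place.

119.2 GiB

128 GB × 1,000,000,000 bytes/GB = 128,000,000,000 bytes
1 GiB = 1,073,741,824 bytes
128,000,000,000 / 1,073,741,824 = 119.2 GiB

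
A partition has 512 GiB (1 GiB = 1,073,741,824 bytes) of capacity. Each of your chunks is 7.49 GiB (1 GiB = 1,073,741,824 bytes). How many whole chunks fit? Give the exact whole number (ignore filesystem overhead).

68

Capacity: 512 GiB = 549,755,813,888 bytes
Per item: 7.49 GiB = 8,042,326,261.76 bytes
⌊549,755,813,888 / 8,042,326,261.76⌋ = 68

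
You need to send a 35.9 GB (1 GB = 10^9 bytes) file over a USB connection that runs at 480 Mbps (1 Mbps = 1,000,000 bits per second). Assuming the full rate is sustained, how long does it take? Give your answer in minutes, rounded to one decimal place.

10.0 minutes

35.9 GB = 35,900,000,000 bytes = 287,200,000,000 bits
480 Mbps = 480,000,000 bits/s
time = 287,200,000,000 / 480,000,000 = 598.33 s
598.33 s / 60 = 10.0 minutes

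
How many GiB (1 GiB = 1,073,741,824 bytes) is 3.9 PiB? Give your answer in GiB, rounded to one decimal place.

4,089,446.4 GiB

3.9 PiB = 3.9 × 2^50 bytes = 4,391,009,636,686,233.6 bytes
1 GiB = 1,073,741,824 bytes
4,391,009,636,686,233.6 / 1,073,741,824 = 4,089,446.4 GiB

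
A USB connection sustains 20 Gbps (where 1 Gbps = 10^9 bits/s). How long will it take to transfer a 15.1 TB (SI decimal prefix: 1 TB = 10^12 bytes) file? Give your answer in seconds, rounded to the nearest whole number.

6,040 seconds

15.1 TB = 15,100,000,000,000 bytes = 120,800,000,000,000 bits
20 Gbps = 20,000,000,000 bits/s
time = 120,800,000,000,000 / 20,000,000,000 = 6,040 s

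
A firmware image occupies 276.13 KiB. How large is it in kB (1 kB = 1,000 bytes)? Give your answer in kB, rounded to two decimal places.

282.76 kB

276.13 KiB × 1,024 bytes/KiB = 282,757.12 bytes
1 kB = 10^3 bytes = 1,000 bytes
282,757.12 / 1,000 = 282.76 kB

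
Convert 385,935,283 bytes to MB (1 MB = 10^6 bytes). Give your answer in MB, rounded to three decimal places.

385.935 MB

385,935,283 bytes given.
1 MB = 10^6 bytes = 1,000,000 bytes
385,935,283 / 1,000,000 = 385.935 MB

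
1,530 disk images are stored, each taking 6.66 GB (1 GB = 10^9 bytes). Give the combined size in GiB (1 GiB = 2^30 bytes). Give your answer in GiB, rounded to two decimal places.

9,489.99 GiB

Total = 1,530 × 6.66 GB = 10189.8 GB
= 10189.8 × 1,000,000,000 bytes = 10,189,800,000,000 bytes
1 GiB = 1,073,741,824 bytes
10,189,800,000,000 / 1,073,741,824 = 9,489.99 GiB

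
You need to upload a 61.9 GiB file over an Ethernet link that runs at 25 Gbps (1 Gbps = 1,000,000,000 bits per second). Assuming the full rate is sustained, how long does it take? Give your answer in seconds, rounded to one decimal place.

21.3 seconds

61.9 GiB = 66,464,618,905.6 bytes = 531,716,951,244.8 bits
25 Gbps = 25,000,000,000 bits/s
time = 531,716,951,244.8 / 25,000,000,000 = 21.3 s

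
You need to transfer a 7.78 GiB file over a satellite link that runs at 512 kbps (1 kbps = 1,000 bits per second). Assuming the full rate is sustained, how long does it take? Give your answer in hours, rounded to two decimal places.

36.26 hours

7.78 GiB = 8,353,711,390.72 bytes = 66,829,691,125.76 bits
512 kbps = 512,000 bits/s
time = 66,829,691,125.76 / 512,000 = 130,526.7405 s
130,526.7405 s / 3600 = 36.26 hours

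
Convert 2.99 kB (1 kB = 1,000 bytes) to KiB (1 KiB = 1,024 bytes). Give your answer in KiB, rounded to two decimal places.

2.92 KiB

2.99 kB = 2.99 × 10^3 bytes = 2,990 bytes
1 KiB = 2^10 bytes = 1,024 bytes
2,990 / 1,024 = 2.92 KiB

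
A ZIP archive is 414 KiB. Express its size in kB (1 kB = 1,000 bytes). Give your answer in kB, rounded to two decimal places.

414 KiB × 1,024 bytes/KiB = 423,936 bytes
1 kB = 10^3 bytes = 1,000 bytes
423,936 / 1,000 = 423.94 kB

423.94 kB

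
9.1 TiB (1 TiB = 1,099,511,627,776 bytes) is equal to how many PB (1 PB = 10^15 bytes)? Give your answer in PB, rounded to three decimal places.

0.010 PB

9.1 TiB × 1,099,511,627,776 bytes/TiB = 10,005,555,812,761.6 bytes
1 PB = 10^15 bytes = 1,000,000,000,000,000 bytes
10,005,555,812,761.6 / 1,000,000,000,000,000 = 0.010 PB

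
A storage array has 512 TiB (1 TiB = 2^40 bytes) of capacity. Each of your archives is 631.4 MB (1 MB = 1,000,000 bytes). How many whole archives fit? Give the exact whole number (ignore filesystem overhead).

891,590

Capacity: 512 TiB = 562,949,953,421,312 bytes
Per item: 631.4 MB = 631,400,000 bytes
⌊562,949,953,421,312 / 631,400,000⌋ = 891,590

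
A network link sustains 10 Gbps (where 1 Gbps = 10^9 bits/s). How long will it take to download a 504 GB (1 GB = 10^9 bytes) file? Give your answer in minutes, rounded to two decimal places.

6.72 minutes

504 GB = 504,000,000,000 bytes = 4,032,000,000,000 bits
10 Gbps = 10,000,000,000 bits/s
time = 4,032,000,000,000 / 10,000,000,000 = 403.200 s
403.200 s / 60 = 6.72 minutes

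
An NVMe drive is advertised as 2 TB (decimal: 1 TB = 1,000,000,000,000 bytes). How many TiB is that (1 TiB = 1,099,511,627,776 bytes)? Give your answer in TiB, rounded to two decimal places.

1.82 TiB

2 TB = 2 × 10^12 bytes = 2,000,000,000,000 bytes
1 TiB = 2^40 bytes = 1,099,511,627,776 bytes
2,000,000,000,000 / 1,099,511,627,776 = 1.82 TiB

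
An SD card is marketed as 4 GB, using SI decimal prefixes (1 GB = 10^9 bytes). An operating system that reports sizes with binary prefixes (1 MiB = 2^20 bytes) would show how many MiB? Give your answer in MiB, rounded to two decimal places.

3,814.70 MiB

4 GB × 1,000,000,000 bytes/GB = 4,000,000,000 bytes
1 MiB = 1,048,576 bytes
4,000,000,000 / 1,048,576 = 3,814.70 MiB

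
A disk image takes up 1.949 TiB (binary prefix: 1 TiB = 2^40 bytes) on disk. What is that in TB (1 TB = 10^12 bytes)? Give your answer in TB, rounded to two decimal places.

2.14 TB

1.949 TiB = 1.949 × 2^40 bytes = 2,142,948,162,535.424 bytes
1 TB = 10^12 bytes = 1,000,000,000,000 bytes
2,142,948,162,535.424 / 1,000,000,000,000 = 2.14 TB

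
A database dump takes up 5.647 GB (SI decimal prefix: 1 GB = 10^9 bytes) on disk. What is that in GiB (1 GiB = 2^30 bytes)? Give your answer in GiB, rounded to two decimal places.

5.647 GB = 5.647 × 10^9 bytes = 5,647,000,000 bytes
1 GiB = 2^30 bytes = 1,073,741,824 bytes
5,647,000,000 / 1,073,741,824 = 5.26 GiB

5.26 GiB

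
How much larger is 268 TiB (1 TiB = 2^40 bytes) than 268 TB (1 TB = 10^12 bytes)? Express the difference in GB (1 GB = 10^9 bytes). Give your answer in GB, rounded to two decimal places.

268 TiB = 268 × 1,099,511,627,776 = 294,669,116,243,968 bytes
268 TB = 268 × 1,000,000,000,000 = 268,000,000,000,000 bytes
difference = 26,669,116,243,968 bytes
26,669,116,243,968 / 1,000,000,000 = 26,669.12 GB

26,669.12 GB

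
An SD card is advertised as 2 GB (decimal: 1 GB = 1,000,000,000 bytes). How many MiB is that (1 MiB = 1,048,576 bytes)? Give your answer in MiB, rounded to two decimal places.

1,907.35 MiB

2 GB = 2 × 10^9 bytes = 2,000,000,000 bytes
1 MiB = 1,048,576 bytes
2,000,000,000 / 1,048,576 = 1,907.35 MiB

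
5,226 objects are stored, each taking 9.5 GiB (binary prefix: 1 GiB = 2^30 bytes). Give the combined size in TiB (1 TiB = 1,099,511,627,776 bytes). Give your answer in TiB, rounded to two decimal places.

Total = 5,226 × 9.5 GiB = 49,647 GiB
= 49,647 × 1,073,741,824 bytes = 53,308,060,336,128 bytes
1 TiB = 1,099,511,627,776 bytes
53,308,060,336,128 / 1,099,511,627,776 = 48.48 TiB

48.48 TiB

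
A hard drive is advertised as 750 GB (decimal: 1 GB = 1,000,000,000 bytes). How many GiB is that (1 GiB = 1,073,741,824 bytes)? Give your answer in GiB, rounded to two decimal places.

698.49 GiB

750 GB = 750 × 10^9 bytes = 750,000,000,000 bytes
1 GiB = 2^30 bytes = 1,073,741,824 bytes
750,000,000,000 / 1,073,741,824 = 698.49 GiB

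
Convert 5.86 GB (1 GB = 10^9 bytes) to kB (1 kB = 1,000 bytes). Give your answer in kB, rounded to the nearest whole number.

5,860,000 kB

5.86 GB × 1,000,000,000 bytes/GB = 5,860,000,000 bytes
1 kB = 10^3 bytes = 1,000 bytes
5,860,000,000 / 1,000 = 5,860,000 kB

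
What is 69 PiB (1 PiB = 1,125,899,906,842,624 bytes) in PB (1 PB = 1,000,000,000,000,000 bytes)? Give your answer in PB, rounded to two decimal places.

77.69 PB

69 PiB × 1,125,899,906,842,624 bytes/PiB = 77,687,093,572,141,056 bytes
1 PB = 10^15 bytes = 1,000,000,000,000,000 bytes
77,687,093,572,141,056 / 1,000,000,000,000,000 = 77.69 PB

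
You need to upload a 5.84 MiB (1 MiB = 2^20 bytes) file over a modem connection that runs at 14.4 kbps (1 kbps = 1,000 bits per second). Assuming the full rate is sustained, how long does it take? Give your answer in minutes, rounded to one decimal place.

56.7 minutes

5.84 MiB = 6,123,683.84 bytes = 48,989,470.72 bits
14.4 kbps = 14,400 bits/s
time = 48,989,470.72 / 14,400 = 3,402.05 s
3,402.05 s / 60 = 56.7 minutes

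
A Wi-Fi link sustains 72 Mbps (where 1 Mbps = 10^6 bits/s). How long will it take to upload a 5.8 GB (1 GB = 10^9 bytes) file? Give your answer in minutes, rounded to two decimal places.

5.8 GB = 5,800,000,000 bytes = 46,400,000,000 bits
72 Mbps = 72,000,000 bits/s
time = 46,400,000,000 / 72,000,000 = 644.444 s
644.444 s / 60 = 10.74 minutes

10.74 minutes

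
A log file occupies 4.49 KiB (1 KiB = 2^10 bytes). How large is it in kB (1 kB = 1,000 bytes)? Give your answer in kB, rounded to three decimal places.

4.49 KiB = 4.49 × 2^10 bytes = 4,597.76 bytes
1 kB = 10^3 bytes = 1,000 bytes
4,597.76 / 1,000 = 4.598 kB

4.598 kB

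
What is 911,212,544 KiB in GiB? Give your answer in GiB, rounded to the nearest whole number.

911,212,544 KiB = 911,212,544 × 2^10 bytes = 933,081,645,056 bytes
1 GiB = 2^30 bytes = 1,073,741,824 bytes
933,081,645,056 / 1,073,741,824 = 869 GiB

869 GiB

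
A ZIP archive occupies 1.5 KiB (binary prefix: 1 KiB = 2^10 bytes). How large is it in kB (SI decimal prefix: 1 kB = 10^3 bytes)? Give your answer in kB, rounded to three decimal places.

1.5 KiB = 1.5 × 2^10 bytes = 1,536 bytes
1 kB = 1,000 bytes
1,536 / 1,000 = 1.536 kB

1.536 kB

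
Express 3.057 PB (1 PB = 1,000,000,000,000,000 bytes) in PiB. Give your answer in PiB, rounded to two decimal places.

3.057 PB = 3.057 × 10^15 bytes = 3,057,000,000,000,000 bytes
1 PiB = 2^50 bytes = 1,125,899,906,842,624 bytes
3,057,000,000,000,000 / 1,125,899,906,842,624 = 2.72 PiB

2.72 PiB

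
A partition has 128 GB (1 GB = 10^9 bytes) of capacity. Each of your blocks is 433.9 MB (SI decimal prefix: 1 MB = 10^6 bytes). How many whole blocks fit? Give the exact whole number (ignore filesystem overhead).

Capacity: 128 GB = 128,000,000,000 bytes
Per item: 433.9 MB = 433,900,000 bytes
⌊128,000,000,000 / 433,900,000⌋ = 294

294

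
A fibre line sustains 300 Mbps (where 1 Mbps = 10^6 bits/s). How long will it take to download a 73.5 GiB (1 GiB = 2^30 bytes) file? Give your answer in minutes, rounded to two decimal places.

73.5 GiB = 78,920,024,064 bytes = 631,360,192,512 bits
300 Mbps = 300,000,000 bits/s
time = 631,360,192,512 / 300,000,000 = 2,104.534 s
2,104.534 s / 60 = 35.08 minutes

35.08 minutes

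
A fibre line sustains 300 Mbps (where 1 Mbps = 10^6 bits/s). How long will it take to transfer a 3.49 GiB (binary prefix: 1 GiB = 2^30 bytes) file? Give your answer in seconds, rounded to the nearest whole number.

3.49 GiB = 3,747,358,965.76 bytes = 29,978,871,726.08 bits
300 Mbps = 300,000,000 bits/s
time = 29,978,871,726.08 / 300,000,000 = 100 s

100 seconds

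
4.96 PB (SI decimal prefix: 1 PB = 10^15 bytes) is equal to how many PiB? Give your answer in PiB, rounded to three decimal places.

4.405 PiB

4.96 PB = 4.96 × 10^15 bytes = 4,960,000,000,000,000 bytes
1 PiB = 2^50 bytes = 1,125,899,906,842,624 bytes
4,960,000,000,000,000 / 1,125,899,906,842,624 = 4.405 PiB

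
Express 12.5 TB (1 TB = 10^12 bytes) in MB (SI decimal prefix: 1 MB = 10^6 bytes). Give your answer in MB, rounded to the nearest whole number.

12,500,000 MB

12.5 TB × 1,000,000,000,000 bytes/TB = 12,500,000,000,000 bytes
1 MB = 1,000,000 bytes
12,500,000,000,000 / 1,000,000 = 12,500,000 MB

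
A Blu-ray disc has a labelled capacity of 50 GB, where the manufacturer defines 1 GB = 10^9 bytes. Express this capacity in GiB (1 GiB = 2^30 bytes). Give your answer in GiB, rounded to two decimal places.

50 GB × 1,000,000,000 bytes/GB = 50,000,000,000 bytes
1 GiB = 2^30 bytes = 1,073,741,824 bytes
50,000,000,000 / 1,073,741,824 = 46.57 GiB

46.57 GiB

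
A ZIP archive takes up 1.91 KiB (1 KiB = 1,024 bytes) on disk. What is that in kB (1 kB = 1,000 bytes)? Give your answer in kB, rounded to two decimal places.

1.96 kB

1.91 KiB = 1.91 × 2^10 bytes = 1,955.84 bytes
1 kB = 10^3 bytes = 1,000 bytes
1,955.84 / 1,000 = 1.96 kB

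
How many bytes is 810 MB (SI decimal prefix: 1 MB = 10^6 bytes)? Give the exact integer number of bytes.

810,000,000 bytes

810 × 1,000,000 = 810,000,000 bytes  (1 MB = 10^6 bytes)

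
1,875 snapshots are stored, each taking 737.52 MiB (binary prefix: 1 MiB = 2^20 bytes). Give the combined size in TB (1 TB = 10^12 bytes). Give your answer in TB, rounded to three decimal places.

1.450 TB

Total = 1,875 × 737.52 MiB = 1,382,850 MiB
= 1,382,850 × 1,048,576 bytes = 1,450,023,321,600 bytes
1 TB = 1,000,000,000,000 bytes
1,450,023,321,600 / 1,000,000,000,000 = 1.450 TB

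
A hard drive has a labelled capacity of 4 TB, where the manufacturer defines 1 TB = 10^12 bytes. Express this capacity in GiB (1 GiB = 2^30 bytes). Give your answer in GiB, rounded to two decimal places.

3,725.29 GiB

4 TB = 4 × 10^12 bytes = 4,000,000,000,000 bytes
1 GiB = 1,073,741,824 bytes
4,000,000,000,000 / 1,073,741,824 = 3,725.29 GiB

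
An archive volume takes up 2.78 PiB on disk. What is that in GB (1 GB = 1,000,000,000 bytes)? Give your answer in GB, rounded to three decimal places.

2.78 PiB × 1,125,899,906,842,624 bytes/PiB = 3,130,001,741,022,494.72 bytes
1 GB = 10^9 bytes = 1,000,000,000 bytes
3,130,001,741,022,494.72 / 1,000,000,000 = 3,130,001.741 GB

3,130,001.741 GB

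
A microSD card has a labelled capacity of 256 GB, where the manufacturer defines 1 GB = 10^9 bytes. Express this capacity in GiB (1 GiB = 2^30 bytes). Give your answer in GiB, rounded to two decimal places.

256 GB × 1,000,000,000 bytes/GB = 256,000,000,000 bytes
1 GiB = 1,073,741,824 bytes
256,000,000,000 / 1,073,741,824 = 238.42 GiB

238.42 GiB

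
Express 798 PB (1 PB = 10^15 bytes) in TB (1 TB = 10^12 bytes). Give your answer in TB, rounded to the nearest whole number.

798,000 TB

798 PB = 798 × 10^15 bytes = 798,000,000,000,000,000 bytes
1 TB = 10^12 bytes = 1,000,000,000,000 bytes
798,000,000,000,000,000 / 1,000,000,000,000 = 798,000 TB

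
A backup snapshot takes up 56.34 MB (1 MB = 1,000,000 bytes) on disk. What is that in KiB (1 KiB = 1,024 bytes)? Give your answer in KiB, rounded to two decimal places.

55,019.53 KiB

56.34 MB × 1,000,000 bytes/MB = 56,340,000 bytes
1 KiB = 1,024 bytes
56,340,000 / 1,024 = 55,019.53 KiB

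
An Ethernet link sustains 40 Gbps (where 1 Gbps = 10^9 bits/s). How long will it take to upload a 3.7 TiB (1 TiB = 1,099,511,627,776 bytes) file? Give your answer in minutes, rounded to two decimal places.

13.56 minutes

3.7 TiB = 4,068,193,022,771.2 bytes = 32,545,544,182,169.6 bits
40 Gbps = 40,000,000,000 bits/s
time = 32,545,544,182,169.6 / 40,000,000,000 = 813.639 s
813.639 s / 60 = 13.56 minutes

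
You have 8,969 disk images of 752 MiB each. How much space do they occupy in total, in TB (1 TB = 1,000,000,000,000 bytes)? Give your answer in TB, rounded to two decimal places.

Total = 8,969 × 752 MiB = 6,744,688 MiB
= 6,744,688 × 1,048,576 bytes = 7,072,317,964,288 bytes
1 TB = 1,000,000,000,000 bytes
7,072,317,964,288 / 1,000,000,000,000 = 7.07 TB

7.07 TB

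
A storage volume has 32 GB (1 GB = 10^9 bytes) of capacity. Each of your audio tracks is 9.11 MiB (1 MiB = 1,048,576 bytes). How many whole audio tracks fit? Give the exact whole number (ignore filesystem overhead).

Capacity: 32 GB = 32,000,000,000 bytes
Per item: 9.11 MiB = 9,552,527.36 bytes
⌊32,000,000,000 / 9,552,527.36⌋ = 3,349

3,349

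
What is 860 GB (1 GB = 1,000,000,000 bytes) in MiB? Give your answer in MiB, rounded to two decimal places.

820,159.91 MiB

860 GB = 860 × 10^9 bytes = 860,000,000,000 bytes
1 MiB = 1,048,576 bytes
860,000,000,000 / 1,048,576 = 820,159.91 MiB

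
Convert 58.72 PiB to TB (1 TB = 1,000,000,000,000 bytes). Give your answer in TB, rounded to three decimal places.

58.72 PiB × 1,125,899,906,842,624 bytes/PiB = 66,112,842,529,798,881.28 bytes
1 TB = 10^12 bytes = 1,000,000,000,000 bytes
66,112,842,529,798,881.28 / 1,000,000,000,000 = 66,112.843 TB

66,112.843 TB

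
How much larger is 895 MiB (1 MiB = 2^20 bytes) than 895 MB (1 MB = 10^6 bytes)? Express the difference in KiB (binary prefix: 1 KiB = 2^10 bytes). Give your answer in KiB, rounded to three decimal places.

42,456.563 KiB

895 MiB = 895 × 1,048,576 = 938,475,520 bytes
895 MB = 895 × 1,000,000 = 895,000,000 bytes
difference = 43,475,520 bytes
43,475,520 / 1,024 = 42,456.563 KiB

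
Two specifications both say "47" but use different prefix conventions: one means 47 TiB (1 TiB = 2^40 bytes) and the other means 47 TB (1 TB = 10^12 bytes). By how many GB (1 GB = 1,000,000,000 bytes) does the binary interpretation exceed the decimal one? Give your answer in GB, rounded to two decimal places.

4,677.05 GB

47 TiB = 47 × 1,099,511,627,776 = 51,677,046,505,472 bytes
47 TB = 47 × 1,000,000,000,000 = 47,000,000,000,000 bytes
difference = 4,677,046,505,472 bytes
4,677,046,505,472 / 1,000,000,000 = 4,677.05 GB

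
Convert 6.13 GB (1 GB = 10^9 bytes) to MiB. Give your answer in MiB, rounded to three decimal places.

5,846.024 MiB

6.13 GB × 1,000,000,000 bytes/GB = 6,130,000,000 bytes
1 MiB = 1,048,576 bytes
6,130,000,000 / 1,048,576 = 5,846.024 MiB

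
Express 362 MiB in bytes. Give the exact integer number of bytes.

362 × 1,048,576 = 379,584,512 bytes

379,584,512 bytes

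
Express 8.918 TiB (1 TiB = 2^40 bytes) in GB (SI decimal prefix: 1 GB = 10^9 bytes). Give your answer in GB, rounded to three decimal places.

9,805.445 GB

8.918 TiB = 8.918 × 2^40 bytes = 9,805,444,696,506.368 bytes
1 GB = 1,000,000,000 bytes
9,805,444,696,506.368 / 1,000,000,000 = 9,805.445 GB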